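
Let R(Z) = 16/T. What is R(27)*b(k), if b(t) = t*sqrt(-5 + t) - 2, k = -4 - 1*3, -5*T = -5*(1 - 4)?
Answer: 32/3 + 224*I*sqrt(3)/3 ≈ 10.667 + 129.33*I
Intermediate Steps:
T = -3 (T = -(-1)*(1 - 4) = -(-1)*(-3) = -1/5*15 = -3)
k = -7 (k = -4 - 3 = -7)
b(t) = -2 + t*sqrt(-5 + t)
R(Z) = -16/3 (R(Z) = 16/(-3) = 16*(-1/3) = -16/3)
R(27)*b(k) = -16*(-2 - 7*sqrt(-5 - 7))/3 = -16*(-2 - 14*I*sqrt(3))/3 = 32/3 + 224*I*sqrt(3)/3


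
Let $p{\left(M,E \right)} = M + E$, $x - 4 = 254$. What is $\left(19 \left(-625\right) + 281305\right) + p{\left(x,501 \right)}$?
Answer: $270189$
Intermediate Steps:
$x = 258$ ($x = 4 + 254 = 258$)
$p{\left(M,E \right)} = E + M$
$\left(19 \left(-625\right) + 281305\right) + p{\left(x,501 \right)} = \left(19 \left(-625\right) + 281305\right) + \left(501 + 258\right) = \left(-11875 + 281305\right) + 759 = 269430 + 759 = 270189$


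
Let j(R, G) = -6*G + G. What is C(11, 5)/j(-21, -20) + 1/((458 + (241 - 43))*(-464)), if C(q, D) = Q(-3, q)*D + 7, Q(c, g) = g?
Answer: 4717927/7609600 ≈ 0.62000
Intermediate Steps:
C(q, D) = 7 + D*q (C(q, D) = q*D + 7 = D*q + 7 = 7 + D*q)
j(R, G) = -5*G
C(11, 5)/j(-21, -20) + 1/((458 + (241 - 43))*(-464)) = (7 + 5*11)/((-5*(-20))) + 1/((458 + (241 - 43))*(-464)) = (7 + 55)/100 - 1/464/(458 + 198) = 62*(1/100) - 1/464/656 = 31/50 + (1/656)*(-1/464) = 31/50 - 1/304384 = 4717927/7609600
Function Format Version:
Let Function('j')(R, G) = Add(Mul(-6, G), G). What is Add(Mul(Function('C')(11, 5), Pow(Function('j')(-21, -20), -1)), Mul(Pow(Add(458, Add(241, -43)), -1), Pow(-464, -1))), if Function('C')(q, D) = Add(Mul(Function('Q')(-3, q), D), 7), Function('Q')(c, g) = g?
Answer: Rational(4717927, 7609600) ≈ 0.62000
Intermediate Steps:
Function('C')(q, D) = Add(7, Mul(D, q)) (Function('C')(q, D) = Add(Mul(q, D), 7) = Add(Mul(D, q), 7) = Add(7, Mul(D, q)))
Function('j')(R, G) = Mul(-5, G)
Add(Mul(Function('C')(11, 5), Pow(Function('j')(-21, -20), -1)), Mul(Pow(Add(458, Add(241, -43)), -1), Pow(-464, -1))) = Add(Mul(Add(7, Mul(5, 11)), Pow(Mul(-5, -20), -1)), Mul(Pow(Add(458, Add(241, -43)), -1), Pow(-464, -1))) = Add(Mul(Add(7, 55), Pow(100, -1)), Mul(Pow(Add(458, 198), -1), Rational(-1, 464))) = Add(Mul(62, Rational(1, 100)), Mul(Pow(656, -1), Rational(-1, 464))) = Add(Rational(31, 50), Mul(Rational(1, 656), Rational(-1, 464))) = Add(Rational(31, 50), Rational(-1, 304384)) = Rational(4717927, 7609600)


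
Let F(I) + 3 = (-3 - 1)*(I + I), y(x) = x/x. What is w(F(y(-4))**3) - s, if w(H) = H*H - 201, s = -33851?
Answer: 1805211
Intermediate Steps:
y(x) = 1
F(I) = -3 - 8*I (F(I) = -3 + (-3 - 1)*(I + I) = -3 - 8*I)
w(H) = -201 + H**2 (w(H) = H**2 - 201 = -201 + H**2)
w(F(y(-4))**3) - s = (-201 + ((-3 - 8*1)**3)**2) - 1*(-33851) = (-201 + ((-3 - 8)**3)**2) + 33851 = (-201 + ((-11)**3)**2) + 33851 = (-201 + (-1331)**2) + 33851 = (-201 + 1771561) + 33851 = 1771360 + 33851 = 1805211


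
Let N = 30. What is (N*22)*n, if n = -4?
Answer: -2640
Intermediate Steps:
(N*22)*n = (30*22)*(-4) = 660*(-4) = -2640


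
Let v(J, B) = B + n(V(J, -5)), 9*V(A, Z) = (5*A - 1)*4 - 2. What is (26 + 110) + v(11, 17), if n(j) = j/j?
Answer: 154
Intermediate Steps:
V(A, Z) = -2/3 + 20*A/9 (V(A, Z) = ((5*A - 1)*4 - 2)/9 = ((-1 + 5*A)*4 - 2)/9 = ((-4 + 20*A) - 2)/9 = (-6 + 20*A)/9 = -2/3 + 20*A/9)
n(j) = 1
v(J, B) = 1 + B (v(J, B) = B + 1 = 1 + B)
(26 + 110) + v(11, 17) = (26 + 110) + (1 + 17) = 136 + 18 = 154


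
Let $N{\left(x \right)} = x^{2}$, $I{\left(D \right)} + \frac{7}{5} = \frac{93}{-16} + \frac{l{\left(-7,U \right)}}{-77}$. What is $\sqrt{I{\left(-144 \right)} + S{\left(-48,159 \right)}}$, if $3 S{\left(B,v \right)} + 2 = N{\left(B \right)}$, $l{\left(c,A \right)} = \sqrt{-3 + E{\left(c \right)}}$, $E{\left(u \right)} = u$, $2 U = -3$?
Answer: $\frac{\sqrt{16224323115 - 277200 i \sqrt{10}}}{4620} \approx 27.57 - 0.0007448 i$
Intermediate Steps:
$U = - \frac{3}{2}$ ($U = \frac{1}{2} \left(-3\right) = - \frac{3}{2} \approx -1.5$)
$l{\left(c,A \right)} = \sqrt{-3 + c}$
$I{\left(D \right)} = - \frac{577}{80} - \frac{i \sqrt{10}}{77}$ ($I{\left(D \right)} = - \frac{7}{5} + \left(\frac{93}{-16} + \frac{\sqrt{-3 - 7}}{-77}\right) = - \frac{7}{5} + \left(93 \left(- \frac{1}{16}\right) + \sqrt{-10} \left(- \frac{1}{77}\right)\right) = - \frac{7}{5} - \left(\frac{93}{16} - i \sqrt{10} \left(- \frac{1}{77}\right)\right) = - \frac{7}{5} - \left(\frac{93}{16} + \frac{i \sqrt{10}}{77}\right) = - \frac{577}{80} - \frac{i \sqrt{10}}{77}$)
$S{\left(B,v \right)} = - \frac{2}{3} + \frac{B^{2}}{3}$
$\sqrt{I{\left(-144 \right)} + S{\left(-48,159 \right)}} = \sqrt{\left(- \frac{577}{80} - \frac{i \sqrt{10}}{77}\right) - \left(\frac{2}{3} - \frac{\left(-48\right)^{2}}{3}\right)} = \sqrt{\left(- \frac{577}{80} - \frac{i \sqrt{10}}{77}\right) + \left(- \frac{2}{3} + \frac{1}{3} \cdot 2304\right)} = \sqrt{\left(- \frac{577}{80} - \frac{i \sqrt{10}}{77}\right) + \left(- \frac{2}{3} + 768\right)} = \sqrt{\left(- \frac{577}{80} - \frac{i \sqrt{10}}{77}\right) + \frac{2302}{3}} = \sqrt{\frac{182429}{240} - \frac{i \sqrt{10}}{77}}$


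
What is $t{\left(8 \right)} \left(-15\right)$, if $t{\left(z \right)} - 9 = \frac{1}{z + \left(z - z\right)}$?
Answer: $- \frac{1095}{8} \approx -136.88$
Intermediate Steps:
$t{\left(z \right)} = 9 + \frac{1}{z}$ ($t{\left(z \right)} = 9 + \frac{1}{z + \left(z - z\right)} = 9 + \frac{1}{z + 0} = 9 + \frac{1}{z}$)
$t{\left(8 \right)} \left(-15\right) = \left(9 + \frac{1}{8}\right) \left(-15\right) = \frac{73}{8} \left(-15\right) = - \frac{1095}{8}$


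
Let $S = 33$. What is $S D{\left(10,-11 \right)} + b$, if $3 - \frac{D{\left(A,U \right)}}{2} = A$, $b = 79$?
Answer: $-383$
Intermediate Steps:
$D{\left(A,U \right)} = 6 - 2 A$
$S D{\left(10,-11 \right)} + b = 33 \left(6 - 20\right) + 79 = 33 \left(-14\right) + 79 = -462 + 79 = -383$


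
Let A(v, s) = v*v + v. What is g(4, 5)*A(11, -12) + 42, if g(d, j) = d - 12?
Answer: -1014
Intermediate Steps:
g(d, j) = -12 + d
A(v, s) = v + v² (A(v, s) = v² + v = v + v²)
g(4, 5)*A(11, -12) + 42 = (-12 + 4)*(11*(1 + 11)) + 42 = -88*12 + 42 = -8*132 + 42 = -1056 + 42 = -1014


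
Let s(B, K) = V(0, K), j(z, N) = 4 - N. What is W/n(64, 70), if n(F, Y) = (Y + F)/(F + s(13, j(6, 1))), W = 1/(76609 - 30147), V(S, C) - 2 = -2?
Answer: 16/1556477 ≈ 1.0280e-5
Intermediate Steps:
V(S, C) = 0 (V(S, C) = 2 - 2 = 0)
W = 1/46462 ≈ 2.1523e-5
s(B, K) = 0
n(F, Y) = (F + Y)/F (n(F, Y) = (Y + F)/(F + 0) = (F + Y)/F)
W/n(64, 70) = 1/(46462*(((64 + 70)/64))) = 1/(46462*(((1/64)*134))) = 1/(46462*(67/32)) = (1/46462)*(32/67) = 16/1556477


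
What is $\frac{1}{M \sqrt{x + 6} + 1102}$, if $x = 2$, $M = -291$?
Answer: $\frac{551}{268478} + \frac{291 \sqrt{2}}{268478} \approx 0.0035852$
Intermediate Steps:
$\frac{1}{M \sqrt{x + 6} + 1102} = \frac{1}{- 291 \sqrt{2 + 6} + 1102} = \frac{1}{- 291 \sqrt{8} + 1102} = \frac{1}{- 291 \cdot 2 \sqrt{2} + 1102} = \frac{1}{- 582 \sqrt{2} + 1102} = \frac{1}{1102 - 582 \sqrt{2}}$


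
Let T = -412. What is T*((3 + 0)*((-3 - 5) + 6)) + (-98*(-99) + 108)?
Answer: 12282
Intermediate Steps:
T*((3 + 0)*((-3 - 5) + 6)) + (-98*(-99) + 108) = -412*(3 + 0)*((-3 - 5) + 6) + (-98*(-99) + 108) = -1236*(-8 + 6) + (9702 + 108) = -1236*(-2) + 9810 = -412*(-6) + 9810 = 2472 + 9810 = 12282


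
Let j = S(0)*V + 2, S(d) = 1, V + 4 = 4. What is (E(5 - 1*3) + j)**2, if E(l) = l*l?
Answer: 36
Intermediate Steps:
V = 0 (V = -4 + 4 = 0)
j = 2 (j = 1*0 + 2 = 0 + 2 = 2)
E(l) = l**2
(E(5 - 1*3) + j)**2 = ((5 - 1*3)**2 + 2)**2 = ((5 - 3)**2 + 2)**2 = (2**2 + 2)**2 = (4 + 2)**2 = 6**2 = 36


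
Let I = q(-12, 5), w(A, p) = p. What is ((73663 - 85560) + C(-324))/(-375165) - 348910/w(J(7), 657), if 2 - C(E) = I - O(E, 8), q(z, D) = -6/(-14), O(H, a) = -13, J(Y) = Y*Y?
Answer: -101804108243/191709315 ≈ -531.03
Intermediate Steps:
J(Y) = Y²
q(z, D) = 3/7 (q(z, D) = -6*(-1/14) = 3/7)
I = 3/7 ≈ 0.42857
C(E) = -80/7 (C(E) = 2 - (3/7 - 1*(-13)) = 2 - (3/7 + 13) = 2 - 1*94/7 = 2 - 94/7 = -80/7)
((73663 - 85560) + C(-324))/(-375165) - 348910/w(J(7), 657) = ((73663 - 85560) - 80/7)/(-375165) - 348910/657 = (-11897 - 80/7)*(-1/375165) - 348910*1/657 = -83359/7*(-1/375165) - 348910/657 = 83359/2626155 - 348910/657 = -101804108243/191709315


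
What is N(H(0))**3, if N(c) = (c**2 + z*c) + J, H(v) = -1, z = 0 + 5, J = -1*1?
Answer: -125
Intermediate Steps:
J = -1
z = 5
N(c) = -1 + c**2 + 5*c (N(c) = (c**2 + 5*c) - 1 = -1 + c**2 + 5*c)
N(H(0))**3 = (-1 + (-1)**2 + 5*(-1))**3 = (-1 + 1 - 5)**3 = (-5)**3 = -125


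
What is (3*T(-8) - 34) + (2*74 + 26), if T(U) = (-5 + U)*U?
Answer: 452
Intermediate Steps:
T(U) = U*(-5 + U)
(3*T(-8) - 34) + (2*74 + 26) = (3*(-8*(-5 - 8)) - 34) + (2*74 + 26) = (3*(-8*(-13)) - 34) + (148 + 26) = (3*104 - 34) + 174 = (312 - 34) + 174 = 278 + 174 = 452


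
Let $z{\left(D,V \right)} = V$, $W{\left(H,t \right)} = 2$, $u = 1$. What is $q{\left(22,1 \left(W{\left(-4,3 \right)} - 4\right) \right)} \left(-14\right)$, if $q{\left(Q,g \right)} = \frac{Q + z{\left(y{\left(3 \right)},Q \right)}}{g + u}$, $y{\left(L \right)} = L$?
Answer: $616$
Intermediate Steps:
$q{\left(Q,g \right)} = \frac{2 Q}{1 + g}$ ($q{\left(Q,g \right)} = \frac{Q + Q}{g + 1} = \frac{2 Q}{1 + g}$)
$q{\left(22,1 \left(W{\left(-4,3 \right)} - 4\right) \right)} \left(-14\right) = 2 \cdot 22 \frac{1}{1 + 1 \left(2 - 4\right)} \left(-14\right) = 2 \cdot 22 \frac{1}{1 + 1 \left(-2\right)} \left(-14\right) = 2 \cdot 22 \frac{1}{1 - 2} \left(-14\right) = 2 \cdot 22 \frac{1}{-1} \left(-14\right) = 2 \cdot 22 \left(-1\right) \left(-14\right) = \left(-44\right) \left(-14\right) = 616$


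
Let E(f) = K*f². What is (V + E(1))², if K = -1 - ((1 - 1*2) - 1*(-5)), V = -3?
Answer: 64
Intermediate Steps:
K = -5 (K = -1 - ((1 - 2) + 5) = -1 - (-1 + 5) = -1 - 1*4 = -1 - 4 = -5)
E(f) = -5*f²
(V + E(1))² = (-3 - 5*1²)² = (-3 - 5*1)² = (-3 - 5)² = (-8)² = 64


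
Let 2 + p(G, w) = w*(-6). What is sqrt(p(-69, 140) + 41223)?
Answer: sqrt(40381) ≈ 200.95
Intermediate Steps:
p(G, w) = -2 - 6*w (p(G, w) = -2 + w*(-6) = -2 - 6*w)
sqrt(p(-69, 140) + 41223) = sqrt((-2 - 6*140) + 41223) = sqrt((-2 - 840) + 41223) = sqrt(-842 + 41223) = sqrt(40381)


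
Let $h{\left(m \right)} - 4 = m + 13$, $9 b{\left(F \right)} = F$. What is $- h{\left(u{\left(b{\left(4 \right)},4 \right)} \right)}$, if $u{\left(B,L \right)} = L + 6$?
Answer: $-27$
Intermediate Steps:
$b{\left(F \right)} = \frac{F}{9}$
$u{\left(B,L \right)} = 6 + L$
$h{\left(m \right)} = 17 + m$ ($h{\left(m \right)} = 4 + \left(m + 13\right) = 4 + \left(13 + m\right) = 17 + m$)
$- h{\left(u{\left(b{\left(4 \right)},4 \right)} \right)} = - (17 + \left(6 + 4\right)) = - (17 + 10) = \left(-1\right) 27 = -27$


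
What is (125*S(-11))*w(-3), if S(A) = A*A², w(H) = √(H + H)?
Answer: -166375*I*√6 ≈ -4.0753e+5*I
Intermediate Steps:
w(H) = √2*√H (w(H) = √(2*H) = √2*√H)
S(A) = A³
(125*S(-11))*w(-3) = (125*(-11)³)*(√2*√(-3)) = (125*(-1331))*(√2*(I*√3)) = -166375*I*√6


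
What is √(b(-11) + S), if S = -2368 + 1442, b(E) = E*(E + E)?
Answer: 6*I*√19 ≈ 26.153*I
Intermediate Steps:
b(E) = 2*E² (b(E) = E*(2*E) = 2*E²)
S = -926
√(b(-11) + S) = √(2*(-11)² - 926) = √(2*121 - 926) = √(242 - 926) = √(-684) = 6*I*√19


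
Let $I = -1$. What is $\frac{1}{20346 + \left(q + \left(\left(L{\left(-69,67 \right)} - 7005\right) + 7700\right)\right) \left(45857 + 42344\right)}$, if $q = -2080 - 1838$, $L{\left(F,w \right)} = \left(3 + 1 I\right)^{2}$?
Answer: $- \frac{1}{283898673} \approx -3.5224 \cdot 10^{-9}$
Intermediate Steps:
$L{\left(F,w \right)} = 4$ ($L{\left(F,w \right)} = \left(3 + 1 \left(-1\right)\right)^{2} = \left(3 - 1\right)^{2} = 2^{2} = 4$)
$q = -3918$ ($q = -2080 - 1838 = -3918$)
$\frac{1}{20346 + \left(q + \left(\left(L{\left(-69,67 \right)} - 7005\right) + 7700\right)\right) \left(45857 + 42344\right)} = \frac{1}{20346 + \left(-3918 + \left(\left(4 - 7005\right) + 7700\right)\right) \left(45857 + 42344\right)} = \frac{1}{20346 + \left(-3918 + \left(-7001 + 7700\right)\right) 88201} = \frac{1}{20346 + \left(-3918 + 699\right) 88201} = \frac{1}{20346 - 283919019} = \frac{1}{-283898673} = - \frac{1}{283898673}$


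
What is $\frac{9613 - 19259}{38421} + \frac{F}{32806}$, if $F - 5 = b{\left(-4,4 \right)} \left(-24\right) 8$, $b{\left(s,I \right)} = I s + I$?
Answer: $- \frac{227732587}{1260439326} \approx -0.18068$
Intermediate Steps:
$b{\left(s,I \right)} = I + I s$
$F = 2309$ ($F = 5 + 4 \left(1 - 4\right) \left(-24\right) 8 = 5 + 4 \left(-3\right) \left(-24\right) 8 = 5 + \left(-12\right) \left(-24\right) 8 = 5 + 288 \cdot 8 = 5 + 2304 = 2309$)
$\frac{9613 - 19259}{38421} + \frac{F}{32806} = \frac{9613 - 19259}{38421} + \frac{2309}{32806} = \left(-9646\right) \frac{1}{38421} + 2309 \cdot \frac{1}{32806} = - \frac{9646}{38421} + \frac{2309}{32806} = - \frac{227732587}{1260439326}$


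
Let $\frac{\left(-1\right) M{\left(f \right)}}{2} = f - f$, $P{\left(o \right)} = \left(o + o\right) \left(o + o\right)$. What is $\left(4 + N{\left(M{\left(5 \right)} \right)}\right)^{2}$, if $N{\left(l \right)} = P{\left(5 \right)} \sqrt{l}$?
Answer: $16$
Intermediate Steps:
$P{\left(o \right)} = 4 o^{2}$ ($P{\left(o \right)} = 2 o 2 o = 4 o^{2}$)
$M{\left(f \right)} = 0$ ($M{\left(f \right)} = - 2 \left(f - f\right) = \left(-2\right) 0 = 0$)
$N{\left(l \right)} = 100 \sqrt{l}$ ($N{\left(l \right)} = 4 \cdot 5^{2} \sqrt{l} = 4 \cdot 25 \sqrt{l} = 100 \sqrt{l}$)
$\left(4 + N{\left(M{\left(5 \right)} \right)}\right)^{2} = \left(4 + 100 \sqrt{0}\right)^{2} = \left(4 + 100 \cdot 0\right)^{2} = \left(4 + 0\right)^{2} = 4^{2} = 16$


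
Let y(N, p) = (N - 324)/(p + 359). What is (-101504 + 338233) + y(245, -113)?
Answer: 58235255/246 ≈ 2.3673e+5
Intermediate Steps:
y(N, p) = (-324 + N)/(359 + p)
(-101504 + 338233) + y(245, -113) = (-101504 + 338233) + (-324 + 245)/(359 - 113) = 236729 - 79/246 = 58235255/246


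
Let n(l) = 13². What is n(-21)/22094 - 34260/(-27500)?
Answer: 38079397/30379250 ≈ 1.2535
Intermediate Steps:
n(l) = 169
n(-21)/22094 - 34260/(-27500) = 169/22094 - 34260/(-27500) = 169*(1/22094) - 34260*(-1/27500) = 169/22094 + 1713/1375 = 38079397/30379250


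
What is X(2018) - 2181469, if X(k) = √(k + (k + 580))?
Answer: -2181469 + 2*√1154 ≈ -2.1814e+6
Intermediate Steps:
X(k) = √(580 + 2*k) (X(k) = √(k + (580 + k)) = √(580 + 2*k))
X(2018) - 2181469 = √(580 + 2*2018) - 2181469 = √(580 + 4036) - 2181469 = √4616 - 2181469 = 2*√1154 - 2181469 = -2181469 + 2*√1154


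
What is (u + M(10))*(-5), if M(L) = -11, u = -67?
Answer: 390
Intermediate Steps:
(u + M(10))*(-5) = (-67 - 11)*(-5) = -78*(-5) = 390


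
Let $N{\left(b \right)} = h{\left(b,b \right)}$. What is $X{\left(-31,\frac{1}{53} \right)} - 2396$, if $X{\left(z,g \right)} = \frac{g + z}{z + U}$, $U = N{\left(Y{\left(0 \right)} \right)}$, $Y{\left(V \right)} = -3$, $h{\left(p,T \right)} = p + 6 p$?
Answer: $- \frac{3300867}{1378} \approx -2395.4$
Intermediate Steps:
$h{\left(p,T \right)} = 7 p$
$N{\left(b \right)} = 7 b$
$U = -21$ ($U = 7 \left(-3\right) = -21$)
$X{\left(z,g \right)} = \frac{g + z}{-21 + z}$ ($X{\left(z,g \right)} = \frac{g + z}{z - 21} = \frac{g + z}{-21 + z}$)
$X{\left(-31,\frac{1}{53} \right)} - 2396 = \frac{\frac{1}{53} - 31}{-21 - 31} - 2396 = \frac{\frac{1}{53} - 31}{-52} - 2396 = \left(- \frac{1}{52}\right) \left(- \frac{1642}{53}\right) - 2396 = \frac{821}{1378} - 2396 = - \frac{3300867}{1378}$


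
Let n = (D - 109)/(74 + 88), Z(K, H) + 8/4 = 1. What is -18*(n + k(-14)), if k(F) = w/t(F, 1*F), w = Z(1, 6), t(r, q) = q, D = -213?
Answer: 2173/63 ≈ 34.492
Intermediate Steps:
Z(K, H) = -1 (Z(K, H) = -2 + 1 = -1)
w = -1
n = -161/81 (n = (-213 - 109)/(74 + 88) = -322/162 = -322*1/162 = -161/81 ≈ -1.9877)
k(F) = -1/F (k(F) = -1/(1*F) = -1/F)
-18*(n + k(-14)) = -18*(-161/81 - 1/(-14)) = -18*(-161/81 - 1*(-1/14)) = -18*(-161/81 + 1/14) = -18*(-2173/1134) = 2173/63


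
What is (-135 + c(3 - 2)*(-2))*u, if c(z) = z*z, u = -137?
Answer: 18769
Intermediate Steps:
c(z) = z**2
(-135 + c(3 - 2)*(-2))*u = (-135 + (3 - 2)**2*(-2))*(-137) = (-135 + 1**2*(-2))*(-137) = (-135 + 1*(-2))*(-137) = (-135 - 2)*(-137) = -137*(-137) = 18769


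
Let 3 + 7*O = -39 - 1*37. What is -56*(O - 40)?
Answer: 2872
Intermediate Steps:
O = -79/7 (O = -3/7 + (-39 - 1*37)/7 = -3/7 + (-39 - 37)/7 = -3/7 + (⅐)*(-76) = -3/7 - 76/7 = -79/7 ≈ -11.286)
-56*(O - 40) = -56*(-79/7 - 40) = -56*(-359/7) = 2872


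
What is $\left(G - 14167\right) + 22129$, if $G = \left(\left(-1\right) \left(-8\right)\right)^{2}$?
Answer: $8026$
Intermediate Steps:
$G = 64$ ($G = 8^{2} = 64$)
$\left(G - 14167\right) + 22129 = \left(64 - 14167\right) + 22129 = -14103 + 22129 = 8026$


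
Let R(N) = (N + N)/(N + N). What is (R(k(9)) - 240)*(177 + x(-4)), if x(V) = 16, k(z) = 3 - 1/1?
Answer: -46127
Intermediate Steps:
k(z) = 2 (k(z) = 3 + 1*(-1) = 3 - 1 = 2)
R(N) = 1 (R(N) = (2*N)/((2*N)) = (2*N)*(1/(2*N)) = 1)
(R(k(9)) - 240)*(177 + x(-4)) = (1 - 240)*(177 + 16) = -239*193 = -46127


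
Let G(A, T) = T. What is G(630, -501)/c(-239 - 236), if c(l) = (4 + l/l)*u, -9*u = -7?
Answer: -4509/35 ≈ -128.83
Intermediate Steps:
u = 7/9 (u = -⅑*(-7) = 7/9 ≈ 0.77778)
c(l) = 35/9 (c(l) = (4 + l/l)*(7/9) = (4 + 1)*(7/9) = 5*(7/9) = 35/9)
G(630, -501)/c(-239 - 236) = -501/35/9 = -501*9/35 = -4509/35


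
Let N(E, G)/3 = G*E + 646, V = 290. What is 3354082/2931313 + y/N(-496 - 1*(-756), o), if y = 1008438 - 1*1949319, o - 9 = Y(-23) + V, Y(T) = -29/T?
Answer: -15072504325497/5306901818834 ≈ -2.8402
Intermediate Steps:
o = 6906/23 (o = 9 + (-29/(-23) + 290) = 9 + (-29*(-1/23) + 290) = 9 + (29/23 + 290) = 9 + 6699/23 = 6906/23 ≈ 300.26)
N(E, G) = 1938 + 3*E*G (N(E, G) = 3*(G*E + 646) = 3*(E*G + 646) = 3*(646 + E*G) = 1938 + 3*E*G)
y = -940881 (y = 1008438 - 1949319 = -940881)
3354082/2931313 + y/N(-496 - 1*(-756), o) = 3354082/2931313 - 940881/(1938 + 3*(-496 - 1*(-756))*(6906/23)) = 3354082*(1/2931313) - 940881/(1938 + 3*(-496 + 756)*(6906/23)) = 3354082/2931313 - 940881/(1938 + 3*260*(6906/23)) = 3354082/2931313 - 940881/(1938 + 5386680/23) = 3354082/2931313 - 940881/5431254/23 = 3354082/2931313 - 940881*23/5431254 = 3354082/2931313 - 7213421/1810418 = -15072504325497/5306901818834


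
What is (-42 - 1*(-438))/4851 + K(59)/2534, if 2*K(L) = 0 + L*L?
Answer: 27263/35476 ≈ 0.76849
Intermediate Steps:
K(L) = L²/2 (K(L) = (0 + L*L)/2 = (0 + L²)/2 = L²/2)
(-42 - 1*(-438))/4851 + K(59)/2534 = (-42 - 1*(-438))/4851 + ((½)*59²)/2534 = (-42 + 438)*(1/4851) + ((½)*3481)*(1/2534) = 396*(1/4851) + (3481/2)*(1/2534) = 4/49 + 3481/5068 = 27263/35476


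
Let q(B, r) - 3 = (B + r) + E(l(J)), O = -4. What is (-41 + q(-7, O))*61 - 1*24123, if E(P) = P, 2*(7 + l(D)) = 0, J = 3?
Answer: -27539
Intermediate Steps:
l(D) = -7 (l(D) = -7 + (½)*0 = -7 + 0 = -7)
q(B, r) = -4 + B + r (q(B, r) = 3 + ((B + r) - 7) = 3 + (-7 + B + r) = -4 + B + r)
(-41 + q(-7, O))*61 - 1*24123 = (-41 + (-4 - 7 - 4))*61 - 1*24123 = (-41 - 15)*61 - 24123 = -56*61 - 24123 = -3416 - 24123 = -27539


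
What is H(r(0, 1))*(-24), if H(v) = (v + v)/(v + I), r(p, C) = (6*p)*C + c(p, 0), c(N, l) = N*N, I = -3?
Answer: 0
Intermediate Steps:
c(N, l) = N²
r(p, C) = p² + 6*C*p (r(p, C) = (6*p)*C + p² = 6*C*p + p² = p² + 6*C*p)
H(v) = 2*v/(-3 + v) (H(v) = (v + v)/(v - 3) = (2*v)/(-3 + v) = 2*v/(-3 + v))
H(r(0, 1))*(-24) = (2*(0*(0 + 6*1))/(-3 + 0*(0 + 6*1)))*(-24) = (2*(0*(0 + 6))/(-3 + 0*(0 + 6)))*(-24) = (2*(0*6)/(-3 + 0*6))*(-24) = (2*0/(-3 + 0))*(-24) = (2*0/(-3))*(-24) = (2*0*(-⅓))*(-24) = 0*(-24) = 0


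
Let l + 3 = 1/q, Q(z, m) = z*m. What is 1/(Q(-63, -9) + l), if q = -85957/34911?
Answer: 85957/48444837 ≈ 0.0017743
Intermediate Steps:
q = -85957/34911 (q = -85957*1/34911 = -85957/34911 ≈ -2.4622)
Q(z, m) = m*z
l = -292782/85957 (l = -3 + 1/(-85957/34911) = -3 - 34911/85957 = -292782/85957 ≈ -3.4061)
1/(Q(-63, -9) + l) = 1/(-9*(-63) - 292782/85957) = 1/(567 - 292782/85957) = 1/(48444837/85957) = 85957/48444837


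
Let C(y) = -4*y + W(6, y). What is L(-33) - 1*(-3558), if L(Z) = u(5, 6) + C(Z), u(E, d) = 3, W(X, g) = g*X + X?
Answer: 3501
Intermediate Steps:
W(X, g) = X + X*g (W(X, g) = X*g + X = X + X*g)
C(y) = 6 + 2*y (C(y) = -4*y + 6*(1 + y) = -4*y + (6 + 6*y) = 6 + 2*y)
L(Z) = 9 + 2*Z (L(Z) = 3 + (6 + 2*Z) = 9 + 2*Z)
L(-33) - 1*(-3558) = (9 + 2*(-33)) - 1*(-3558) = (9 - 66) + 3558 = -57 + 3558 = 3501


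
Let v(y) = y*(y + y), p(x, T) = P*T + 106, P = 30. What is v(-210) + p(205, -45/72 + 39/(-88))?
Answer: 1942027/22 ≈ 88274.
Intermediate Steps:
p(x, T) = 106 + 30*T (p(x, T) = 30*T + 106 = 106 + 30*T)
v(y) = 2*y**2 (v(y) = y*(2*y) = 2*y**2)
v(-210) + p(205, -45/72 + 39/(-88)) = 2*(-210)**2 + (106 + 30*(-45/72 + 39/(-88))) = 2*44100 + (106 + 30*(-45*1/72 + 39*(-1/88))) = 88200 + (106 + 30*(-5/8 - 39/88)) = 88200 + (106 + 30*(-47/44)) = 88200 + (106 - 705/22) = 88200 + 1627/22 = 1942027/22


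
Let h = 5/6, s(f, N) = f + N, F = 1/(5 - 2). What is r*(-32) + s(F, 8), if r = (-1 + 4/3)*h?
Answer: -5/9 ≈ -0.55556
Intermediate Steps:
F = ⅓ (F = 1/3 = ⅓ ≈ 0.33333)
s(f, N) = N + f
h = ⅚ (h = 5*(⅙) = ⅚ ≈ 0.83333)
r = 5/18 (r = (-1 + 4/3)*(⅚) = (⅓)*(⅚) = 5/18 ≈ 0.27778)
r*(-32) + s(F, 8) = (5/18)*(-32) + (8 + ⅓) = -80/9 + 25/3 = -5/9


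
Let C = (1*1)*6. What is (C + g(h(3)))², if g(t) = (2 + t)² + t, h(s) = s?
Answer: 1156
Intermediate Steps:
g(t) = t + (2 + t)²
C = 6 (C = 1*6 = 6)
(C + g(h(3)))² = (6 + (3 + (2 + 3)²))² = (6 + (3 + 5²))² = (6 + (3 + 25))² = (6 + 28)² = 34² = 1156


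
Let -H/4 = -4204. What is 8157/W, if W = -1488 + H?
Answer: 8157/15328 ≈ 0.53216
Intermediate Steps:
H = 16816 (H = -4*(-4204) = 16816)
W = 15328 (W = -1488 + 16816 = 15328)
8157/W = 8157/15328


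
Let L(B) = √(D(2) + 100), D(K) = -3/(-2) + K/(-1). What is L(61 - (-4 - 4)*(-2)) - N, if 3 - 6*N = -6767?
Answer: -3385/3 + √398/2 ≈ -1118.4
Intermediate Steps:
N = 3385/3 (N = ½ - ⅙*(-6767) = ½ + 6767/6 = 3385/3 ≈ 1128.3)
D(K) = 3/2 - K (D(K) = -3*(-½) + K*(-1) = 3/2 - K)
L(B) = √398/2 (L(B) = √((3/2 - 1*2) + 100) = √((3/2 - 2) + 100) = √(-½ + 100) = √(199/2) = √398/2)
L(61 - (-4 - 4)*(-2)) - N = √398/2 - 1*3385/3 = √398/2 - 3385/3 = -3385/3 + √398/2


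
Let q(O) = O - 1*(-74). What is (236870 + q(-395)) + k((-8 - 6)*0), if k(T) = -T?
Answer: 236549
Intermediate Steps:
q(O) = 74 + O (q(O) = O + 74 = 74 + O)
(236870 + q(-395)) + k((-8 - 6)*0) = (236870 + (74 - 395)) - (-8 - 6)*0 = (236870 - 321) - (-14)*0 = 236549 - 1*0 = 236549 + 0 = 236549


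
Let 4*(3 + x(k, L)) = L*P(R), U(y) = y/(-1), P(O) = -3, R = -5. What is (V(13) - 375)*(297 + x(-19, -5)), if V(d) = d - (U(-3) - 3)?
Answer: -215571/2 ≈ -1.0779e+5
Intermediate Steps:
U(y) = -y (U(y) = y*(-1) = -y)
V(d) = d (V(d) = d - (-1*(-3) - 3) = d - (3 - 3) = d - 1*0 = d + 0 = d)
x(k, L) = -3 - 3*L/4 (x(k, L) = -3 + (L*(-3))/4 = -3 + (-3*L)/4 = -3 - 3*L/4)
(V(13) - 375)*(297 + x(-19, -5)) = (13 - 375)*(297 + (-3 - ¾*(-5))) = -362*(297 + (-3 + 15/4)) = -362*(297 + ¾) = -362*1191/4 = -215571/2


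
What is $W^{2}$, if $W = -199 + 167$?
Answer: $1024$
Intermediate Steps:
$W = -32$
$W^{2} = \left(-32\right)^{2} = 1024$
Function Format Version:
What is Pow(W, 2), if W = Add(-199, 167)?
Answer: 1024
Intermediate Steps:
W = -32
Pow(W, 2) = Pow(-32, 2) = 1024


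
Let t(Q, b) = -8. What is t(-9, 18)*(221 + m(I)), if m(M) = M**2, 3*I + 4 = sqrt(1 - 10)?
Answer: -15968/9 + 64*I/3 ≈ -1774.2 + 21.333*I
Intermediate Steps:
I = -4/3 + I (I = -4/3 + sqrt(1 - 10)/3 = -4/3 + sqrt(-9)/3 = -4/3 + (3*I)/3 = -4/3 + I ≈ -1.3333 + 1.0*I)
t(-9, 18)*(221 + m(I)) = -8*(221 + (-4/3 + I)**2) = -1768 - 8*(-4/3 + I)**2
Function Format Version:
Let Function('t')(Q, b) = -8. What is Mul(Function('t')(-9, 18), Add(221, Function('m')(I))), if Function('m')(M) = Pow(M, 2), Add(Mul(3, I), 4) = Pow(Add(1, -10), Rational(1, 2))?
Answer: Add(Rational(-15968, 9), Mul(Rational(64, 3), I)) ≈ Add(-1774.2, Mul(21.333, I))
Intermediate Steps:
I = Add(Rational(-4, 3), I) (I = Add(Rational(-4, 3), Mul(Rational(1, 3), Pow(Add(1, -10), Rational(1, 2)))) = Add(Rational(-4, 3), Mul(Rational(1, 3), Pow(-9, Rational(1, 2)))) = Add(Rational(-4, 3), Mul(Rational(1, 3), Mul(3, I))) = Add(Rational(-4, 3), I) ≈ Add(-1.3333, Mul(1.0000, I)))
Mul(Function('t')(-9, 18), Add(221, Function('m')(I))) = Mul(-8, Add(221, Pow(Add(Rational(-4, 3), I), 2))) = Add(-1768, Mul(-8, Pow(Add(Rational(-4, 3), I), 2)))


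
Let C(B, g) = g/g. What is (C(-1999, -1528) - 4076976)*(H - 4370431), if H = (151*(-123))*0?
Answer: 17818137926225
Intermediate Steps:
C(B, g) = 1
H = 0 (H = -18573*0 = 0)
(C(-1999, -1528) - 4076976)*(H - 4370431) = (1 - 4076976)*(0 - 4370431) = -4076975*(-4370431) = 17818137926225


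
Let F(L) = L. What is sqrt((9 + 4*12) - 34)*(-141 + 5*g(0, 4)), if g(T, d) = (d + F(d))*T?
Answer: -141*sqrt(23) ≈ -676.21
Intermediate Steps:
g(T, d) = 2*T*d (g(T, d) = (d + d)*T = (2*d)*T = 2*T*d)
sqrt((9 + 4*12) - 34)*(-141 + 5*g(0, 4)) = sqrt((9 + 4*12) - 34)*(-141 + 5*(2*0*4)) = sqrt((9 + 48) - 34)*(-141 + 5*0) = sqrt(57 - 34)*(-141 + 0) = sqrt(23)*(-141) = -141*sqrt(23)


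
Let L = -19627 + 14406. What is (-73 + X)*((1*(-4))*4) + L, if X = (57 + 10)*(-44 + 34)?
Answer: 6667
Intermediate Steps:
X = -670 (X = 67*(-10) = -670)
L = -5221
(-73 + X)*((1*(-4))*4) + L = (-73 - 670)*((1*(-4))*4) - 5221 = -(-2972)*4 - 5221 = -743*(-16) - 5221 = 11888 - 5221 = 6667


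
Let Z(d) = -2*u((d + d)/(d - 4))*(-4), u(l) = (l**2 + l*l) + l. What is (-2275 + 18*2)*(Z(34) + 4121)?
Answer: -2126604439/225 ≈ -9.4516e+6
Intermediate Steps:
u(l) = l + 2*l**2 (u(l) = (l**2 + l**2) + l = 2*l**2 + l = l + 2*l**2)
Z(d) = 16*d*(1 + 4*d/(-4 + d))/(-4 + d) (Z(d) = -2*(d + d)/(d - 4)*(1 + 2*((d + d)/(d - 4)))*(-4) = -2*(2*d)/(-4 + d)*(1 + 2*((2*d)/(-4 + d)))*(-4) = -2*2*d/(-4 + d)*(1 + 2*(2*d/(-4 + d)))*(-4) = -2*2*d/(-4 + d)*(1 + 4*d/(-4 + d))*(-4) = -4*d*(1 + 4*d/(-4 + d))/(-4 + d)*(-4) = 16*d*(1 + 4*d/(-4 + d))/(-4 + d))
(-2275 + 18*2)*(Z(34) + 4121) = (-2275 + 18*2)*(16*34*(-4 + 5*34)/(-4 + 34)**2 + 4121) = (-2275 + 36)*(16*34*(-4 + 170)/30**2 + 4121) = -2239*(16*34*(1/900)*166 + 4121) = -2239*(22576/225 + 4121) = -2239*949801/225 = -2126604439/225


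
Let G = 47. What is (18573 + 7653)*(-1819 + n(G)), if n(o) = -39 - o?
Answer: -49960530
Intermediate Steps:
(18573 + 7653)*(-1819 + n(G)) = (18573 + 7653)*(-1819 + (-39 - 1*47)) = 26226*(-1819 + (-39 - 47)) = 26226*(-1819 - 86) = 26226*(-1905) = -49960530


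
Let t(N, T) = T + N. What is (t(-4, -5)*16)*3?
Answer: -432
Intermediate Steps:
t(N, T) = N + T
(t(-4, -5)*16)*3 = ((-4 - 5)*16)*3 = -9*16*3 = -144*3 = -432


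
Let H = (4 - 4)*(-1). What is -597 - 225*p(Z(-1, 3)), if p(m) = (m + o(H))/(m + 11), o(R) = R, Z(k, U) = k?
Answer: -1149/2 ≈ -574.50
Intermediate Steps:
H = 0 (H = 0*(-1) = 0)
p(m) = m/(11 + m) (p(m) = (m + 0)/(m + 11) = m/(11 + m))
-597 - 225*p(Z(-1, 3)) = -597 - (-225)/(11 - 1) = -597 - (-225)/10 = -597 - 225*(-1/10) = -597 + 45/2 = -1149/2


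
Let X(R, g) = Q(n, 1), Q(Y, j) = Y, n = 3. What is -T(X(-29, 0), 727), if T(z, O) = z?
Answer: -3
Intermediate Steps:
X(R, g) = 3
-T(X(-29, 0), 727) = -1*3 = -3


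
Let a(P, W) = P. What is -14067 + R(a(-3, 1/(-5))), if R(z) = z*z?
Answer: -14058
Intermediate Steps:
R(z) = z**2
-14067 + R(a(-3, 1/(-5))) = -14067 + (-3)**2 = -14067 + 9 = -14058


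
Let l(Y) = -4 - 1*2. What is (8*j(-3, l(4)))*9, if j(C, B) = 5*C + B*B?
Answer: 1512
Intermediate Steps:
l(Y) = -6 (l(Y) = -4 - 2 = -6)
j(C, B) = B**2 + 5*C (j(C, B) = 5*C + B**2 = B**2 + 5*C)
(8*j(-3, l(4)))*9 = (8*((-6)**2 + 5*(-3)))*9 = (8*(36 - 15))*9 = (8*21)*9 = 168*9 = 1512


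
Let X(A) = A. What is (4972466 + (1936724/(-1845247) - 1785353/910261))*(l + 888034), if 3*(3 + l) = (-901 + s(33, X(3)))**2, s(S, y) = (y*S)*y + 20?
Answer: 25099092141977701151691583/5038969138401 ≈ 4.9810e+12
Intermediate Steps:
s(S, y) = 20 + S*y**2 (s(S, y) = (S*y)*y + 20 = S*y**2 + 20 = 20 + S*y**2)
l = 341047/3 (l = -3 + (-901 + (20 + 33*3**2))**2/3 = -3 + (-901 + (20 + 33*9))**2/3 = -3 + (-901 + (20 + 297))**2/3 = -3 + (-901 + 317)**2/3 = -3 + (1/3)*(-584)**2 = -3 + (1/3)*341056 = -3 + 341056/3 = 341047/3 ≈ 1.1368e+5)
(4972466 + (1936724/(-1845247) - 1785353/910261))*(l + 888034) = (4972466 + (1936724/(-1845247) - 1785353/910261))*(341047/3 + 888034) = (4972466 + (1936724*(-1/1845247) - 1785353*1/910261))*(3005149/3) = (4972466 + (-1936724/1845247 - 1785353/910261))*(3005149/3) = (4972466 - 5057341592155/1679656379467)*(3005149/3) = (8352029181241163467/1679656379467)*(3005149/3) = 25099092141977701151691583/5038969138401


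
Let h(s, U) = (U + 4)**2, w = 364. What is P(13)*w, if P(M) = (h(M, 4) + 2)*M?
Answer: 312312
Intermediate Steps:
h(s, U) = (4 + U)**2
P(M) = 66*M (P(M) = ((4 + 4)**2 + 2)*M = (8**2 + 2)*M = (64 + 2)*M = 66*M)
P(13)*w = (66*13)*364 = 858*364 = 312312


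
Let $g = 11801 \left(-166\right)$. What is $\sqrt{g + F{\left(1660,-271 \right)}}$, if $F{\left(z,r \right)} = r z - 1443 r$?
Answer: $3 i \sqrt{224197} \approx 1420.5 i$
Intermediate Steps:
$F{\left(z,r \right)} = - 1443 r + r z$
$g = -1958966$
$\sqrt{g + F{\left(1660,-271 \right)}} = \sqrt{-1958966 - 271 \left(-1443 + 1660\right)} = \sqrt{-1958966 - 58807} = \sqrt{-2017773} = 3 i \sqrt{224197}$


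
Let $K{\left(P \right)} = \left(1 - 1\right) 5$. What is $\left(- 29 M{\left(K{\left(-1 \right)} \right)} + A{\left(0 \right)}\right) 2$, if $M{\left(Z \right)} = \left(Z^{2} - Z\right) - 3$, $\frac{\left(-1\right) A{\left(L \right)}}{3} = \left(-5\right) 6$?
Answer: $354$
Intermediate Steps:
$A{\left(L \right)} = 90$ ($A{\left(L \right)} = - 3 \left(\left(-5\right) 6\right) = \left(-3\right) \left(-30\right) = 90$)
$K{\left(P \right)} = 0$ ($K{\left(P \right)} = 0 \cdot 5 = 0$)
$M{\left(Z \right)} = -3 + Z^{2} - Z$
$\left(- 29 M{\left(K{\left(-1 \right)} \right)} + A{\left(0 \right)}\right) 2 = \left(- 29 \left(-3 + 0^{2} - 0\right) + 90\right) 2 = \left(- 29 \left(-3 + 0 + 0\right) + 90\right) 2 = \left(\left(-29\right) \left(-3\right) + 90\right) 2 = \left(87 + 90\right) 2 = 177 \cdot 2 = 354$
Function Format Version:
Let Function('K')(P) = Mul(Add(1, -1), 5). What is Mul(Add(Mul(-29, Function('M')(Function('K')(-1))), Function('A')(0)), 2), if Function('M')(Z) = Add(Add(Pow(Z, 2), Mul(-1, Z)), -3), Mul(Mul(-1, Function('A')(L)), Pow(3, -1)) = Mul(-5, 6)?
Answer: 354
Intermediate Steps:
Function('A')(L) = 90 (Function('A')(L) = Mul(-3, Mul(-5, 6)) = Mul(-3, -30) = 90)
Function('K')(P) = 0 (Function('K')(P) = Mul(0, 5) = 0)
Function('M')(Z) = Add(-3, Pow(Z, 2), Mul(-1, Z))
Mul(Add(Mul(-29, Function('M')(Function('K')(-1))), Function('A')(0)), 2) = Mul(Add(Mul(-29, Add(-3, Pow(0, 2), Mul(-1, 0))), 90), 2) = Mul(Add(Mul(-29, Add(-3, 0, 0)), 90), 2) = Mul(Add(Mul(-29, -3), 90), 2) = Mul(Add(87, 90), 2) = Mul(177, 2) = 354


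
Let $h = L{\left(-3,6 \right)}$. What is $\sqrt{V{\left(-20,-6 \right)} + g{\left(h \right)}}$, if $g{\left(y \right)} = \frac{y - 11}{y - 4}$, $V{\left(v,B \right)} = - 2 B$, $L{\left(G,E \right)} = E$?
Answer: $\frac{\sqrt{38}}{2} \approx 3.0822$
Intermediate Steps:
$h = 6$
$g{\left(y \right)} = \frac{-11 + y}{-4 + y}$
$\sqrt{V{\left(-20,-6 \right)} + g{\left(h \right)}} = \sqrt{\left(-2\right) \left(-6\right) + \frac{-11 + 6}{-4 + 6}} = \sqrt{12 + \frac{1}{2} \left(-5\right)} = \sqrt{12 - \frac{5}{2}} = \sqrt{\frac{19}{2}} = \frac{\sqrt{38}}{2}$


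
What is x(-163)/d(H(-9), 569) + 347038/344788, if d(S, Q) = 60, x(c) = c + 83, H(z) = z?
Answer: -169019/517182 ≈ -0.32681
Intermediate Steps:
x(c) = 83 + c
x(-163)/d(H(-9), 569) + 347038/344788 = (83 - 163)/60 + 347038/344788 = -80*1/60 + 347038*(1/344788) = -4/3 + 173519/172394 = -169019/517182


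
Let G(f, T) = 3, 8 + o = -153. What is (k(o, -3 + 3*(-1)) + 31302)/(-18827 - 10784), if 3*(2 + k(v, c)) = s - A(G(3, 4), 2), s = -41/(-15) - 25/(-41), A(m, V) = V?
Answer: -57749326/54632295 ≈ -1.0571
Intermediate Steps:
o = -161 (o = -8 - 153 = -161)
s = 2056/615 (s = -41*(-1/15) - 25*(-1/41) = 41/15 + 25/41 = 2056/615 ≈ 3.3431)
k(v, c) = -2864/1845 (k(v, c) = -2 + (2056/615 - 1*2)/3 = -2 + (2056/615 - 2)/3 = -2 + (⅓)*(826/615) = -2 + 826/1845 = -2864/1845)
(k(o, -3 + 3*(-1)) + 31302)/(-18827 - 10784) = (-2864/1845 + 31302)/(-18827 - 10784) = (57749326/1845)/(-29611) = (57749326/1845)*(-1/29611) = -57749326/54632295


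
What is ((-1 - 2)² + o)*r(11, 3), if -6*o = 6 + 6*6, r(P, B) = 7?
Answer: 14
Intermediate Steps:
o = -7 (o = -(6 + 6*6)/6 = -(6 + 36)/6 = -⅙*42 = -7)
((-1 - 2)² + o)*r(11, 3) = ((-1 - 2)² - 7)*7 = ((-3)² - 7)*7 = (9 - 7)*7 = 2*7 = 14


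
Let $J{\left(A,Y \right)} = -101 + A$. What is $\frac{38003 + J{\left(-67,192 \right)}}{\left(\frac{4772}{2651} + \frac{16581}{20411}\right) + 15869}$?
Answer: $\frac{2047235240435}{858805981032} \approx 2.3838$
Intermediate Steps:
$\frac{38003 + J{\left(-67,192 \right)}}{\left(\frac{4772}{2651} + \frac{16581}{20411}\right) + 15869} = \frac{38003 - 168}{\left(\frac{4772}{2651} + \frac{16581}{20411}\right) + 15869} = \frac{38003 - 168}{\left(4772 \cdot \frac{1}{2651} + 16581 \cdot \frac{1}{20411}\right) + 15869} = \frac{37835}{\left(\frac{4772}{2651} + \frac{16581}{20411}\right) + 15869} = \frac{37835}{\frac{141357523}{54109561} + 15869} = \frac{37835}{\frac{858805981032}{54109561}} = 37835 \cdot \frac{54109561}{858805981032} = \frac{2047235240435}{858805981032}$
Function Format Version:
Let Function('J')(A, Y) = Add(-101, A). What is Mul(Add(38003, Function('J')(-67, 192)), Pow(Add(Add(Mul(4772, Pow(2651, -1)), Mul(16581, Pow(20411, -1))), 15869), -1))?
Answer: Rational(2047235240435, 858805981032) ≈ 2.3838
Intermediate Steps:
Mul(Add(38003, Function('J')(-67, 192)), Pow(Add(Add(Mul(4772, Pow(2651, -1)), Mul(16581, Pow(20411, -1))), 15869), -1)) = Mul(Add(38003, Add(-101, -67)), Pow(Add(Add(Mul(4772, Pow(2651, -1)), Mul(16581, Pow(20411, -1))), 15869), -1)) = Mul(Add(38003, -168), Pow(Add(Add(Mul(4772, Rational(1, 2651)), Mul(16581, Rational(1, 20411))), 15869), -1)) = Mul(37835, Pow(Add(Add(Rational(4772, 2651), Rational(16581, 20411)), 15869), -1)) = Mul(37835, Pow(Add(Rational(141357523, 54109561), 15869), -1)) = Mul(37835, Pow(Rational(858805981032, 54109561), -1)) = Mul(37835, Rational(54109561, 858805981032)) = Rational(2047235240435, 858805981032)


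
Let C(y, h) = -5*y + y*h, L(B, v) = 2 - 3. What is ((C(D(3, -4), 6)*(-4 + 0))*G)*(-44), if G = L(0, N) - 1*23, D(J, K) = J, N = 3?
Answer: -12672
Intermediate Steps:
L(B, v) = -1
C(y, h) = -5*y + h*y
G = -24 (G = -1 - 1*23 = -1 - 23 = -24)
((C(D(3, -4), 6)*(-4 + 0))*G)*(-44) = (((3*(-5 + 6))*(-4 + 0))*(-24))*(-44) = (((3*1)*(-4))*(-24))*(-44) = ((3*(-4))*(-24))*(-44) = -12*(-24)*(-44) = 288*(-44) = -12672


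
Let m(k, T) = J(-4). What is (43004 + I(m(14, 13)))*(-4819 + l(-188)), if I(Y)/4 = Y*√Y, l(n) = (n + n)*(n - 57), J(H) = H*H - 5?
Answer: 3754292204 + 3841244*√11 ≈ 3.7670e+9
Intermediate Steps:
J(H) = -5 + H² (J(H) = H² - 5 = -5 + H²)
l(n) = 2*n*(-57 + n) (l(n) = (2*n)*(-57 + n) = 2*n*(-57 + n))
m(k, T) = 11 (m(k, T) = -5 + (-4)² = -5 + 16 = 11)
I(Y) = 4*Y^(3/2) (I(Y) = 4*(Y*√Y) = 4*Y^(3/2))
(43004 + I(m(14, 13)))*(-4819 + l(-188)) = (43004 + 4*11^(3/2))*(-4819 + 2*(-188)*(-57 - 188)) = (43004 + 4*(11*√11))*(-4819 + 2*(-188)*(-245)) = (43004 + 44*√11)*(-4819 + 92120) = (43004 + 44*√11)*87301 = 3754292204 + 3841244*√11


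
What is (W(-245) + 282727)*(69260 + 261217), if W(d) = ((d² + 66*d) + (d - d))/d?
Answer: 93375615396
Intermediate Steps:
W(d) = (d² + 66*d)/d (W(d) = ((d² + 66*d) + 0)/d = (d² + 66*d)/d)
(W(-245) + 282727)*(69260 + 261217) = ((66 - 245) + 282727)*(69260 + 261217) = (-179 + 282727)*330477 = 282548*330477 = 93375615396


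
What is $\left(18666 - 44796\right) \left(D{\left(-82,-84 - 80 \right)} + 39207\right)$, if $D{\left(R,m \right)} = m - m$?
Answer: $-1024478910$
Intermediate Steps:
$D{\left(R,m \right)} = 0$
$\left(18666 - 44796\right) \left(D{\left(-82,-84 - 80 \right)} + 39207\right) = \left(18666 - 44796\right) \left(0 + 39207\right) = \left(-26130\right) 39207 = -1024478910$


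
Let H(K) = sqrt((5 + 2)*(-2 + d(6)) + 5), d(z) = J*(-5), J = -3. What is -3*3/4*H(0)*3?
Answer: -27*sqrt(6) ≈ -66.136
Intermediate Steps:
d(z) = 15 (d(z) = -3*(-5) = 15)
H(K) = 4*sqrt(6) (H(K) = sqrt((5 + 2)*(-2 + 15) + 5) = sqrt(7*13 + 5) = sqrt(91 + 5) = sqrt(96) = 4*sqrt(6))
-3*3/4*H(0)*3 = -3*3/4*4*sqrt(6)*3 = -3*3*(1/4)*4*sqrt(6)*3 = -9*4*sqrt(6)/4*3 = -9*sqrt(6)*3 = -27*sqrt(6)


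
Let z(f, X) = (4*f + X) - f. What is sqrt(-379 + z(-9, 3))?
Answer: I*sqrt(403) ≈ 20.075*I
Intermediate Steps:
z(f, X) = X + 3*f (z(f, X) = (X + 4*f) - f = X + 3*f)
sqrt(-379 + z(-9, 3)) = sqrt(-379 + (3 + 3*(-9))) = sqrt(-379 + (3 - 27)) = sqrt(-379 - 24) = sqrt(-403) = I*sqrt(403)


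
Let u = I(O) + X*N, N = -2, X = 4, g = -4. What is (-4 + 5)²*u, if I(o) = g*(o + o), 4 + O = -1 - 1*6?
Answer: 80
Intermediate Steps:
O = -11 (O = -4 + (-1 - 1*6) = -4 + (-1 - 6) = -4 - 7 = -11)
I(o) = -8*o (I(o) = -4*(o + o) = -8*o)
u = 80 (u = -8*(-11) + 4*(-2) = 88 - 8 = 80)
(-4 + 5)²*u = (-4 + 5)²*80 = 1²*80 = 1*80 = 80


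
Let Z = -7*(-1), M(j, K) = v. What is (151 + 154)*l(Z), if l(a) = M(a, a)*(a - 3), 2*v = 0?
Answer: 0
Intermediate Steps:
v = 0 (v = (½)*0 = 0)
M(j, K) = 0
Z = 7
l(a) = 0 (l(a) = 0*(a - 3) = 0*(-3 + a) = 0)
(151 + 154)*l(Z) = (151 + 154)*0 = 305*0 = 0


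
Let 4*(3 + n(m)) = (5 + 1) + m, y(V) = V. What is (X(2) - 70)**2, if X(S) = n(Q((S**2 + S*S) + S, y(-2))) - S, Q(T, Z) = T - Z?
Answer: 19881/4 ≈ 4970.3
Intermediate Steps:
n(m) = -3/2 + m/4 (n(m) = -3 + ((5 + 1) + m)/4 = -3 + (6 + m)/4 = -3 + (3/2 + m/4) = -3/2 + m/4)
X(S) = -1 + S**2/2 - 3*S/4 (X(S) = (-3/2 + (((S**2 + S*S) + S) - 1*(-2))/4) - S = (-3/2 + (((S**2 + S**2) + S) + 2)/4) - S = (-3/2 + ((2*S**2 + S) + 2)/4) - S = (-3/2 + ((S + 2*S**2) + 2)/4) - S = (-3/2 + (2 + S + 2*S**2)/4) - S = (-3/2 + (1/2 + S**2/2 + S/4)) - S = (-1 + S**2/2 + S/4) - S = -1 + S**2/2 - 3*S/4)
(X(2) - 70)**2 = ((-1 + (1/2)*2**2 - 3/4*2) - 70)**2 = ((-1 + (1/2)*4 - 3/2) - 70)**2 = ((-1 + 2 - 3/2) - 70)**2 = (-1/2 - 70)**2 = (-141/2)**2 = 19881/4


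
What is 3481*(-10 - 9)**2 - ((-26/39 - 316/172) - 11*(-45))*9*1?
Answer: 53844967/43 ≈ 1.2522e+6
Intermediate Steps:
3481*(-10 - 9)**2 - ((-26/39 - 316/172) - 11*(-45))*9*1 = 3481*(-19)**2 - ((-26*1/39 - 316*1/172) + 495)*9 = 3481*361 - ((-2/3 - 79/43) + 495)*9 = 1256641 - (-323/129 + 495)*9 = 1256641 - 63532*9/129 = 1256641 - 1*190596/43 = 1256641 - 190596/43 = 53844967/43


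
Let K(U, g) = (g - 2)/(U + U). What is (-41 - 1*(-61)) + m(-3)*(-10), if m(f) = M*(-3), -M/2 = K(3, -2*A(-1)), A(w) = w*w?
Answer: 60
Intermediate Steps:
A(w) = w**2
K(U, g) = (-2 + g)/(2*U) (K(U, g) = (-2 + g)/((2*U)) = (-2 + g)*(1/(2*U)) = (-2 + g)/(2*U))
M = 4/3 (M = -(-2 - 2*(-1)**2)/3 = -(-2 - 2*1)/3 = -(-2 - 2)/3 = -(-4)/3 = -2*(-2/3) = 4/3 ≈ 1.3333)
m(f) = -4 (m(f) = (4/3)*(-3) = -4)
(-41 - 1*(-61)) + m(-3)*(-10) = (-41 - 1*(-61)) - 4*(-10) = (-41 + 61) + 40 = 20 + 40 = 60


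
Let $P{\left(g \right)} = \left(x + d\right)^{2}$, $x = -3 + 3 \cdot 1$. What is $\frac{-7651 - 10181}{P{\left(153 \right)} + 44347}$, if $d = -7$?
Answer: $- \frac{4458}{11099} \approx -0.40166$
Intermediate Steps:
$x = 0$ ($x = -3 + 3 = 0$)
$P{\left(g \right)} = 49$ ($P{\left(g \right)} = \left(0 - 7\right)^{2} = \left(-7\right)^{2} = 49$)
$\frac{-7651 - 10181}{P{\left(153 \right)} + 44347} = \frac{-7651 - 10181}{49 + 44347} = - \frac{17832}{44396} = \left(-17832\right) \frac{1}{44396} = - \frac{4458}{11099}$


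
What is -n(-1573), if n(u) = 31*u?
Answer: 48763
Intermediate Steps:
-n(-1573) = -31*(-1573) = -1*(-48763) = 48763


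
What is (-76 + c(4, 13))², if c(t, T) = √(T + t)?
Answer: (76 - √17)² ≈ 5166.3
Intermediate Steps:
(-76 + c(4, 13))² = (-76 + √(13 + 4))² = (-76 + √17)²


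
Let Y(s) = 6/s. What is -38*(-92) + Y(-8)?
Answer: 13981/4 ≈ 3495.3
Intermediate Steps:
-38*(-92) + Y(-8) = -38*(-92) + 6/(-8) = 3496 + 6*(-⅛) = 3496 - ¾ = 13981/4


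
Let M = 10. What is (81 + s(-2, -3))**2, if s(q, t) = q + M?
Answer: 7921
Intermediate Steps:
s(q, t) = 10 + q (s(q, t) = q + 10 = 10 + q)
(81 + s(-2, -3))**2 = (81 + (10 - 2))**2 = (81 + 8)**2 = 89**2 = 7921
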